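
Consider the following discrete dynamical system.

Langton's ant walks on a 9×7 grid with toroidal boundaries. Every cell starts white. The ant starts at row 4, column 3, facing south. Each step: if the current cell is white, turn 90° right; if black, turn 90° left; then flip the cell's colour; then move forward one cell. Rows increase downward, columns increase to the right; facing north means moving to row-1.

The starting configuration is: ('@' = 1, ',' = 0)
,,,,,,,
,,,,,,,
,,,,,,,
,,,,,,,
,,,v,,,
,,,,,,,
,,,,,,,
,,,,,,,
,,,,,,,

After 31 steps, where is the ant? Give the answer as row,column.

t=0: ,,,,,,,
,,,,,,,
,,,,,,,
,,,,,,,
,,,v,,,
,,,,,,,
,,,,,,,
,,,,,,,
,,,,,,,
t=1: ,,,,,,,
,,,,,,,
,,,,,,,
,,,,,,,
,,<@,,,
,,,,,,,
,,,,,,,
,,,,,,,
,,,,,,,
t=2: ,,,,,,,
,,,,,,,
,,,,,,,
,,^,,,,
,,@@,,,
,,,,,,,
,,,,,,,
,,,,,,,
,,,,,,,
t=3: ,,,,,,,
,,,,,,,
,,,,,,,
,,@>,,,
,,@@,,,
,,,,,,,
,,,,,,,
,,,,,,,
,,,,,,,
t=4: ,,,,,,,
,,,,,,,
,,,,,,,
,,@@,,,
,,@v,,,
,,,,,,,
,,,,,,,
,,,,,,,
,,,,,,,
t=5: ,,,,,,,
,,,,,,,
,,,,,,,
,,@@,,,
,,@,>,,
,,,,,,,
,,,,,,,
,,,,,,,
,,,,,,,
t=6: ,,,,,,,
,,,,,,,
,,,,,,,
,,@@,,,
,,@,@,,
,,,,v,,
,,,,,,,
,,,,,,,
,,,,,,,
t=7: ,,,,,,,
,,,,,,,
,,,,,,,
,,@@,,,
,,@,@,,
,,,<@,,
,,,,,,,
,,,,,,,
,,,,,,,
t=8: ,,,,,,,
,,,,,,,
,,,,,,,
,,@@,,,
,,@^@,,
,,,@@,,
,,,,,,,
,,,,,,,
,,,,,,,
t=9: ,,,,,,,
,,,,,,,
,,,,,,,
,,@@,,,
,,@@>,,
,,,@@,,
,,,,,,,
,,,,,,,
,,,,,,,
t=10: ,,,,,,,
,,,,,,,
,,,,,,,
,,@@^,,
,,@@,,,
,,,@@,,
,,,,,,,
,,,,,,,
,,,,,,,
t=11: ,,,,,,,
,,,,,,,
,,,,,,,
,,@@@>,
,,@@,,,
,,,@@,,
,,,,,,,
,,,,,,,
,,,,,,,
t=12: ,,,,,,,
,,,,,,,
,,,,,,,
,,@@@@,
,,@@,v,
,,,@@,,
,,,,,,,
,,,,,,,
,,,,,,,
t=13: ,,,,,,,
,,,,,,,
,,,,,,,
,,@@@@,
,,@@<@,
,,,@@,,
,,,,,,,
,,,,,,,
,,,,,,,
t=14: ,,,,,,,
,,,,,,,
,,,,,,,
,,@@^@,
,,@@@@,
,,,@@,,
,,,,,,,
,,,,,,,
,,,,,,,
t=15: ,,,,,,,
,,,,,,,
,,,,,,,
,,@<,@,
,,@@@@,
,,,@@,,
,,,,,,,
,,,,,,,
,,,,,,,
t=16: ,,,,,,,
,,,,,,,
,,,,,,,
,,@,,@,
,,@v@@,
,,,@@,,
,,,,,,,
,,,,,,,
,,,,,,,
t=17: ,,,,,,,
,,,,,,,
,,,,,,,
,,@,,@,
,,@,>@,
,,,@@,,
,,,,,,,
,,,,,,,
,,,,,,,
t=18: ,,,,,,,
,,,,,,,
,,,,,,,
,,@,^@,
,,@,,@,
,,,@@,,
,,,,,,,
,,,,,,,
,,,,,,,
t=19: ,,,,,,,
,,,,,,,
,,,,,,,
,,@,@>,
,,@,,@,
,,,@@,,
,,,,,,,
,,,,,,,
,,,,,,,
t=20: ,,,,,,,
,,,,,,,
,,,,,^,
,,@,@,,
,,@,,@,
,,,@@,,
,,,,,,,
,,,,,,,
,,,,,,,
t=21: ,,,,,,,
,,,,,,,
,,,,,@>
,,@,@,,
,,@,,@,
,,,@@,,
,,,,,,,
,,,,,,,
,,,,,,,
t=22: ,,,,,,,
,,,,,,,
,,,,,@@
,,@,@,v
,,@,,@,
,,,@@,,
,,,,,,,
,,,,,,,
,,,,,,,
t=23: ,,,,,,,
,,,,,,,
,,,,,@@
,,@,@<@
,,@,,@,
,,,@@,,
,,,,,,,
,,,,,,,
,,,,,,,
t=24: ,,,,,,,
,,,,,,,
,,,,,^@
,,@,@@@
,,@,,@,
,,,@@,,
,,,,,,,
,,,,,,,
,,,,,,,
t=25: ,,,,,,,
,,,,,,,
,,,,<,@
,,@,@@@
,,@,,@,
,,,@@,,
,,,,,,,
,,,,,,,
,,,,,,,
t=26: ,,,,,,,
,,,,^,,
,,,,@,@
,,@,@@@
,,@,,@,
,,,@@,,
,,,,,,,
,,,,,,,
,,,,,,,
t=27: ,,,,,,,
,,,,@>,
,,,,@,@
,,@,@@@
,,@,,@,
,,,@@,,
,,,,,,,
,,,,,,,
,,,,,,,
t=28: ,,,,,,,
,,,,@@,
,,,,@v@
,,@,@@@
,,@,,@,
,,,@@,,
,,,,,,,
,,,,,,,
,,,,,,,
t=29: ,,,,,,,
,,,,@@,
,,,,<@@
,,@,@@@
,,@,,@,
,,,@@,,
,,,,,,,
,,,,,,,
,,,,,,,
t=30: ,,,,,,,
,,,,@@,
,,,,,@@
,,@,v@@
,,@,,@,
,,,@@,,
,,,,,,,
,,,,,,,
,,,,,,,
t=31: ,,,,,,,
,,,,@@,
,,,,,@@
,,@,,>@
,,@,,@,
,,,@@,,
,,,,,,,
,,,,,,,
,,,,,,,

3,5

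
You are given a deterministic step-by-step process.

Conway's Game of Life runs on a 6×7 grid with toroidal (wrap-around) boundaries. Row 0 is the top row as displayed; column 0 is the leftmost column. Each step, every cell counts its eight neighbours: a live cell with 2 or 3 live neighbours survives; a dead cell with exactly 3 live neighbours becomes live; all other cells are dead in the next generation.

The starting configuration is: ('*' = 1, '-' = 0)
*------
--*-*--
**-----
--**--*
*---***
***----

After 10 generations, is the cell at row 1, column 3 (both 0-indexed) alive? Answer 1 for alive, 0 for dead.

[0] *------
--*-*--
**-----
--**--*
*---***
***----
[1] *-**---
*------
**-----
--***--
----**-
-----*-
[2] -*----*
*-*---*
****---
-*****-
-----*-
---*-**
[3] -**----
---*--*
-----*-
*----**
-------
*---***
[4] -****--
--*----
*---**-
-----**
----*--
**---**
[5] ---****
--*--*-
----**-
------*
----*--
**---**
[6] -***---
-------
----***
----*--
-------
*--*---
[7] -***---
--****-
----**-
----*--
-------
-*-*---
[8] -*-----
-*---*-
-------
----**-
-------
-*-*---
[9] **-----
-------
----**-
-------
----*--
--*----
[10] -*-----
-------
-------
----**-
-------
-*-----

0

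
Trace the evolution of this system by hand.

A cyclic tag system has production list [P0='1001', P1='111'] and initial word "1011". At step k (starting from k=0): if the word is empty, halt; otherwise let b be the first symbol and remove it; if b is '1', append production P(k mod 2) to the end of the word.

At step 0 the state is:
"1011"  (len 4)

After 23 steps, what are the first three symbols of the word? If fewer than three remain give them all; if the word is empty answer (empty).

001

t=0: "1011"  (len 4)
t=1: "0111001"  (len 7)
t=2: "111001"  (len 6)
t=3: "110011001"  (len 9)
t=4: "10011001111"  (len 11)
t=5: "00110011111001"  (len 14)
t=6: "0110011111001"  (len 13)
t=7: "110011111001"  (len 12)
t=8: "10011111001111"  (len 14)
t=9: "00111110011111001"  (len 17)
t=10: "0111110011111001"  (len 16)
t=11: "111110011111001"  (len 15)
t=12: "11110011111001111"  (len 17)
t=13: "11100111110011111001"  (len 20)
t=14: "1100111110011111001111"  (len 22)
t=15: "1001111100111110011111001"  (len 25)
t=16: "001111100111110011111001111"  (len 27)
t=17: "01111100111110011111001111"  (len 26)
t=18: "1111100111110011111001111"  (len 25)
t=19: "1111001111100111110011111001"  (len 28)
t=20: "111001111100111110011111001111"  (len 30)
t=21: "110011111001111100111110011111001"  (len 33)
t=22: "10011111001111100111110011111001111"  (len 35)
t=23: "00111110011111001111100111110011111001"  (len 38)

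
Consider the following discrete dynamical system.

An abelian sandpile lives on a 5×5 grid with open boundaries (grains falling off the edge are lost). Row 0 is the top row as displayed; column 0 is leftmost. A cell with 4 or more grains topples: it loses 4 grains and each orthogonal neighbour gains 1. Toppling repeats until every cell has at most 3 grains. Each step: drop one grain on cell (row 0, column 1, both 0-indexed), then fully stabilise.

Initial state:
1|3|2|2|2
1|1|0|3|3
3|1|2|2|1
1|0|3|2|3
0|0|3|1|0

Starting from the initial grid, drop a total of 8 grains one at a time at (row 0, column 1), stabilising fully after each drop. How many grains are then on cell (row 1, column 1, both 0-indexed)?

0

[0] 1|3|2|2|2
1|1|0|3|3
3|1|2|2|1
1|0|3|2|3
0|0|3|1|0
[1] 2|0|3|2|2
1|2|0|3|3
3|1|2|2|1
1|0|3|2|3
0|0|3|1|0
[2] 2|1|3|2|2
1|2|0|3|3
3|1|2|2|1
1|0|3|2|3
0|0|3|1|0
[3] 2|2|3|2|2
1|2|0|3|3
3|1|2|2|1
1|0|3|2|3
0|0|3|1|0
[4] 2|3|3|2|2
1|2|0|3|3
3|1|2|2|1
1|0|3|2|3
0|0|3|1|0
[5] 3|1|0|3|2
1|3|1|3|3
3|1|2|2|1
1|0|3|2|3
0|0|3|1|0
[6] 3|2|0|3|2
1|3|1|3|3
3|1|2|2|1
1|0|3|2|3
0|0|3|1|0
[7] 3|3|0|3|2
1|3|1|3|3
3|1|2|2|1
1|0|3|2|3
0|0|3|1|0
[8] 0|2|1|3|2
3|0|2|3|3
3|2|2|2|1
1|0|3|2|3
0|0|3|1|0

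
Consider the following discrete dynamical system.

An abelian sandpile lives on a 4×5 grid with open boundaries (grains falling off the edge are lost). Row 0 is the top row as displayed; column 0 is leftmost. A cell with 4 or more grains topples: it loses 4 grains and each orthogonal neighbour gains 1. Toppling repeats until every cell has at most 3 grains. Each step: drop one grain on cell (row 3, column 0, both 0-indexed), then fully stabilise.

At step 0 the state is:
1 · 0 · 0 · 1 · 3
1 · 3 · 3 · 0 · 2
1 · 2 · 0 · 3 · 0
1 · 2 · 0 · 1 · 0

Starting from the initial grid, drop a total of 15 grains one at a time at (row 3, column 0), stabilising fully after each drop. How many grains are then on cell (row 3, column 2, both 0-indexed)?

t=0: 1 · 0 · 0 · 1 · 3
1 · 3 · 3 · 0 · 2
1 · 2 · 0 · 3 · 0
1 · 2 · 0 · 1 · 0
t=1: 1 · 0 · 0 · 1 · 3
1 · 3 · 3 · 0 · 2
1 · 2 · 0 · 3 · 0
2 · 2 · 0 · 1 · 0
t=2: 1 · 0 · 0 · 1 · 3
1 · 3 · 3 · 0 · 2
1 · 2 · 0 · 3 · 0
3 · 2 · 0 · 1 · 0
t=3: 1 · 0 · 0 · 1 · 3
1 · 3 · 3 · 0 · 2
2 · 2 · 0 · 3 · 0
0 · 3 · 0 · 1 · 0
t=4: 1 · 0 · 0 · 1 · 3
1 · 3 · 3 · 0 · 2
2 · 2 · 0 · 3 · 0
1 · 3 · 0 · 1 · 0
t=5: 1 · 0 · 0 · 1 · 3
1 · 3 · 3 · 0 · 2
2 · 2 · 0 · 3 · 0
2 · 3 · 0 · 1 · 0
t=6: 1 · 0 · 0 · 1 · 3
1 · 3 · 3 · 0 · 2
2 · 2 · 0 · 3 · 0
3 · 3 · 0 · 1 · 0
t=7: 1 · 0 · 0 · 1 · 3
1 · 3 · 3 · 0 · 2
3 · 3 · 0 · 3 · 0
1 · 0 · 1 · 1 · 0
t=8: 1 · 0 · 0 · 1 · 3
1 · 3 · 3 · 0 · 2
3 · 3 · 0 · 3 · 0
2 · 0 · 1 · 1 · 0
t=9: 1 · 0 · 0 · 1 · 3
1 · 3 · 3 · 0 · 2
3 · 3 · 0 · 3 · 0
3 · 0 · 1 · 1 · 0
t=10: 1 · 1 · 1 · 1 · 3
3 · 1 · 0 · 1 · 2
1 · 1 · 2 · 3 · 0
1 · 2 · 1 · 1 · 0
t=11: 1 · 1 · 1 · 1 · 3
3 · 1 · 0 · 1 · 2
1 · 1 · 2 · 3 · 0
2 · 2 · 1 · 1 · 0
t=12: 1 · 1 · 1 · 1 · 3
3 · 1 · 0 · 1 · 2
1 · 1 · 2 · 3 · 0
3 · 2 · 1 · 1 · 0
t=13: 1 · 1 · 1 · 1 · 3
3 · 1 · 0 · 1 · 2
2 · 1 · 2 · 3 · 0
0 · 3 · 1 · 1 · 0
t=14: 1 · 1 · 1 · 1 · 3
3 · 1 · 0 · 1 · 2
2 · 1 · 2 · 3 · 0
1 · 3 · 1 · 1 · 0
t=15: 1 · 1 · 1 · 1 · 3
3 · 1 · 0 · 1 · 2
2 · 1 · 2 · 3 · 0
2 · 3 · 1 · 1 · 0

1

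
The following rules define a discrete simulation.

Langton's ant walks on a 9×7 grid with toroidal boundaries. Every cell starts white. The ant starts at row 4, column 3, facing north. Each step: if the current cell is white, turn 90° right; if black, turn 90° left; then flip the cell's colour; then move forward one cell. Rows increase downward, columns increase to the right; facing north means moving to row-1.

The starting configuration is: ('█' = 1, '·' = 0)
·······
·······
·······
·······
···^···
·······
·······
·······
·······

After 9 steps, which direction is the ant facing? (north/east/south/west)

[0] ·······
·······
·······
·······
···^···
·······
·······
·······
·······
[1] ·······
·······
·······
·······
···█>··
·······
·······
·······
·······
[2] ·······
·······
·······
·······
···██··
····v··
·······
·······
·······
[3] ·······
·······
·······
·······
···██··
···<█··
·······
·······
·······
[4] ·······
·······
·······
·······
···^█··
···██··
·······
·······
·······
[5] ·······
·······
·······
·······
··<·█··
···██··
·······
·······
·······
[6] ·······
·······
·······
··^····
··█·█··
···██··
·······
·······
·······
[7] ·······
·······
·······
··█>···
··█·█··
···██··
·······
·······
·······
[8] ·······
·······
·······
··██···
··█v█··
···██··
·······
·······
·······
[9] ·······
·······
·······
··██···
··<██··
···██··
·······
·······
·······

west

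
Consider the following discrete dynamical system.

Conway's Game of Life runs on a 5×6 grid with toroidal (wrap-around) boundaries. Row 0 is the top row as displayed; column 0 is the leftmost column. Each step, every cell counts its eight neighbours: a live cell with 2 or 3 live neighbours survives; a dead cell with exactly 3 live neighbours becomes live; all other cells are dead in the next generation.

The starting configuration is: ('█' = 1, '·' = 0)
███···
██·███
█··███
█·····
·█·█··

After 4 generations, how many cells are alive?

t=0: ███···
██·███
█··███
█·····
·█·█··
t=1: ······
······
··██··
████··
······
t=2: ······
······
···█··
·█·█··
·██···
t=3: ······
······
··█···
·█·█··
·██···
t=4: ······
······
··█···
·█·█··
·██···

5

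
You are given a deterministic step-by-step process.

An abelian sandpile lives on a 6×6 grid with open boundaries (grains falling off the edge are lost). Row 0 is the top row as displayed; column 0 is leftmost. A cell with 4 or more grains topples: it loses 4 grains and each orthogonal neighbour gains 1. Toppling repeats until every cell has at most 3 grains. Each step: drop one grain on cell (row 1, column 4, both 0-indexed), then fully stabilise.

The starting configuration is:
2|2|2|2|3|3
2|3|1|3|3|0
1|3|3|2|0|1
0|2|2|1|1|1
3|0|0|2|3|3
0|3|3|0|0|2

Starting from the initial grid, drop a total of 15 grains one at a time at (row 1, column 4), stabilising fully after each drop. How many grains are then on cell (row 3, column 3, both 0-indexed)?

2

k=0  2|2|2|2|3|3
2|3|1|3|3|0
1|3|3|2|0|1
0|2|2|1|1|1
3|0|0|2|3|3
0|3|3|0|0|2
k=1  2|2|3|0|2|0
2|3|2|1|2|2
1|3|3|3|1|1
0|2|2|1|1|1
3|0|0|2|3|3
0|3|3|0|0|2
k=2  2|2|3|0|2|0
2|3|2|1|3|2
1|3|3|3|1|1
0|2|2|1|1|1
3|0|0|2|3|3
0|3|3|0|0|2
k=3  2|2|3|0|3|0
2|3|2|2|0|3
1|3|3|3|2|1
0|2|2|1|1|1
3|0|0|2|3|3
0|3|3|0|0|2
k=4  2|2|3|0|3|0
2|3|2|2|1|3
1|3|3|3|2|1
0|2|2|1|1|1
3|0|0|2|3|3
0|3|3|0|0|2
k=5  2|2|3|0|3|0
2|3|2|2|2|3
1|3|3|3|2|1
0|2|2|1|1|1
3|0|0|2|3|3
0|3|3|0|0|2
k=6  2|2|3|0|3|0
2|3|2|2|3|3
1|3|3|3|2|1
0|2|2|1|1|1
3|0|0|2|3|3
0|3|3|0|0|2
k=7  2|2|3|1|0|2
2|3|2|3|2|0
1|3|3|3|3|2
0|2|2|1|1|1
3|0|0|2|3|3
0|3|3|0|0|2
k=8  2|2|3|1|0|2
2|3|2|3|3|0
1|3|3|3|3|2
0|2|2|1|1|1
3|0|0|2|3|3
0|3|3|0|0|2
k=9  3|0|1|3|1|2
3|2|2|2|2|1
2|1|2|2|1|3
0|3|3|2|2|1
3|0|0|2|3|3
0|3|3|0|0|2
k=10  3|0|1|3|1|2
3|2|2|2|3|1
2|1|2|2|1|3
0|3|3|2|2|1
3|0|0|2|3|3
0|3|3|0|0|2
k=11  3|0|1|3|2|2
3|2|2|3|0|2
2|1|2|2|2|3
0|3|3|2|2|1
3|0|0|2|3|3
0|3|3|0|0|2
k=12  3|0|1|3|2|2
3|2|2|3|1|2
2|1|2|2|2|3
0|3|3|2|2|1
3|0|0|2|3|3
0|3|3|0|0|2
k=13  3|0|1|3|2|2
3|2|2|3|2|2
2|1|2|2|2|3
0|3|3|2|2|1
3|0|0|2|3|3
0|3|3|0|0|2
k=14  3|0|1|3|2|2
3|2|2|3|3|2
2|1|2|2|2|3
0|3|3|2|2|1
3|0|0|2|3|3
0|3|3|0|0|2
k=15  3|0|2|1|0|3
3|2|3|1|2|3
2|1|2|3|3|3
0|3|3|2|2|1
3|0|0|2|3|3
0|3|3|0|0|2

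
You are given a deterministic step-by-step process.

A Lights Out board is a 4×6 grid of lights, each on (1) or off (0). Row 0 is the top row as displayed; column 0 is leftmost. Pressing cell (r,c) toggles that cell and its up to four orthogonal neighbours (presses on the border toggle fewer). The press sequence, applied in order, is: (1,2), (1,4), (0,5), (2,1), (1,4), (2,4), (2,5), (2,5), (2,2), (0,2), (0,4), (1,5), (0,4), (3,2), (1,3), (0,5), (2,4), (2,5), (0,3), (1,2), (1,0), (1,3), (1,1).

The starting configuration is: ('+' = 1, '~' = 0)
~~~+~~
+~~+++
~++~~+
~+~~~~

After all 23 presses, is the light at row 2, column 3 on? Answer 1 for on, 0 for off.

1

0) ~~~+~~
+~~+++
~++~~+
~+~~~~
1) ~~++~~
+++~++
~+~~~+
~+~~~~
2) ~~+++~
++++~~
~+~~++
~+~~~~
3) ~~++~+
++++~+
~+~~++
~+~~~~
4) ~~++~+
+~++~+
+~+~++
~~~~~~
5) ~~++++
+~+~+~
+~+~~+
~~~~~~
6) ~~++++
+~+~~~
+~+++~
~~~~+~
7) ~~++++
+~+~~+
+~++~+
~~~~++
8) ~~++++
+~+~~~
+~+++~
~~~~+~
9) ~~++++
+~~~~~
++~~+~
~~+~+~
10) ~+~~++
+~+~~~
++~~+~
~~+~+~
11) ~+~+~~
+~+~+~
++~~+~
~~+~+~
12) ~+~+~+
+~+~~+
++~~++
~~+~+~
13) ~+~~+~
+~+~++
++~~++
~~+~+~
14) ~+~~+~
+~+~++
+++~++
~+~++~
15) ~+~++~
+~~+~+
++++++
~+~++~
16) ~+~+~+
+~~+~~
++++++
~+~++~
17) ~+~+~+
+~~++~
+++~~~
~+~+~~
18) ~+~+~+
+~~+++
+++~++
~+~+~+
19) ~++~++
+~~~++
+++~++
~+~+~+
20) ~+~~++
++++++
++~~++
~+~+~+
21) ++~~++
~~++++
~+~~++
~+~+~+
22) ++~+++
~~~~~+
~+~+++
~+~+~+
23) +~~+++
+++~~+
~~~+++
~+~+~+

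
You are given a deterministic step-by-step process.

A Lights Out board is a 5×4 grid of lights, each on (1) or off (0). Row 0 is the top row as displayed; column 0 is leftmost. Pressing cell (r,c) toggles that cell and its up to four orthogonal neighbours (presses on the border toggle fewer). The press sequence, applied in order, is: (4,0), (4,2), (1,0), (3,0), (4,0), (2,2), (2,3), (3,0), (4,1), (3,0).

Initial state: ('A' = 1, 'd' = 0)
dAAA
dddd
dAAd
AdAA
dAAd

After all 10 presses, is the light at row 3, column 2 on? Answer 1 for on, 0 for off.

t=0: dAAA
dddd
dAAd
AdAA
dAAd
t=1: dAAA
dddd
dAAd
ddAA
AdAd
t=2: dAAA
dddd
dAAd
dddA
AAdA
t=3: AAAA
AAdd
AAAd
dddA
AAdA
t=4: AAAA
AAdd
dAAd
AAdA
dAdA
t=5: AAAA
AAdd
dAAd
dAdA
AddA
t=6: AAAA
AAAd
dddA
dAAA
AddA
t=7: AAAA
AAAA
ddAd
dAAd
AddA
t=8: AAAA
AAAA
AdAd
AdAd
dddA
t=9: AAAA
AAAA
AdAd
AAAd
AAAA
t=10: AAAA
AAAA
ddAd
ddAd
dAAA

1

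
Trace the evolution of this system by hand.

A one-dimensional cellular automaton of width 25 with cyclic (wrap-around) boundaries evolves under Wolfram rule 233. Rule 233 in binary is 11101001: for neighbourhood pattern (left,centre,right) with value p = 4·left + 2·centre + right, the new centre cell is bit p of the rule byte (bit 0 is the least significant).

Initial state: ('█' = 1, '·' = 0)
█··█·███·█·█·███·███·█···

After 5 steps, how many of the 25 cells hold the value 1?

25

gen 0: █··█·███·█·█·███·███·█···
gen 1: ····█████·█·█████████··█·
gen 2: ███·██████·██████████····
gen 3: █████████████████████·██·
gen 4: █████████████████████████
gen 5: █████████████████████████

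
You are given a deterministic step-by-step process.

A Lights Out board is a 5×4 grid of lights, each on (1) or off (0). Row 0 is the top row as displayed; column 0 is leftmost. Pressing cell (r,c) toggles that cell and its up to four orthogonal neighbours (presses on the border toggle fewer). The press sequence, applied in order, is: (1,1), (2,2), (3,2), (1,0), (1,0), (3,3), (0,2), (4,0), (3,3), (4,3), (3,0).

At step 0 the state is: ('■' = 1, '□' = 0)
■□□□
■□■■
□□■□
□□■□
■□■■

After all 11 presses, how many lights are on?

gen 0: ■□□□
■□■■
□□■□
□□■□
■□■■
gen 1: ■■□□
□■□■
□■■□
□□■□
■□■■
gen 2: ■■□□
□■■■
□□□■
□□□□
■□■■
gen 3: ■■□□
□■■■
□□■■
□■■■
■□□■
gen 4: □■□□
■□■■
■□■■
□■■■
■□□■
gen 5: ■■□□
□■■■
□□■■
□■■■
■□□■
gen 6: ■■□□
□■■■
□□■□
□■□□
■□□□
gen 7: ■□■■
□■□■
□□■□
□■□□
■□□□
gen 8: ■□■■
□■□■
□□■□
■■□□
□■□□
gen 9: ■□■■
□■□■
□□■■
■■■■
□■□■
gen 10: ■□■■
□■□■
□□■■
■■■□
□■■□
gen 11: ■□■■
□■□■
■□■■
□□■□
■■■□

12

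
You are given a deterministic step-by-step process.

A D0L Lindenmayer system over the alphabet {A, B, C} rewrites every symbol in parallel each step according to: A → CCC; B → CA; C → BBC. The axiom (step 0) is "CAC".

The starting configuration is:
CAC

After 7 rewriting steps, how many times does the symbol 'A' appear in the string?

k=0  CAC
k=1  BBCCCCBBC
k=2  CACABBCBBCBBCBBCCACABBC
k=3  BBCCCCBBCCCCCACABBCCACABBCCACABBCCACABBCBBCCCCBBCCCCCACABBC
k=4  CACABBCBBCBBCBBCCACABBCBBCBBCBBCBBCCCCBBCCCCCACABBCBBCCCCB…CACABBCCACABBCBBCBBCBBCCACABBCBBCBBCBBCBBCCCCBBCCCCCACABBC  (len 159)
k=5  BBCCCCBBCCCCCACABBCCACABBCCACABBCCACABBCBBCCCCBBCCCCCACABB…CACABBCCACABBCBBCBBCBBCCACABBCBBCBBCBBCBBCCCCBBCCCCCACABBC  (len 415)
k=6  CACABBCBBCBBCBBCCACABBCBBCBBCBBCBBCCCCBBCCCCCACABBCBBCCCCB…CACABBCCACABBCBBCBBCBBCCACABBCBBCBBCBBCBBCCCCBBCCCCCACABBC  (len 1087)
k=7  BBCCCCBBCCCCCACABBCCACABBCCACABBCCACABBCBBCCCCBBCCCCCACABB…CACABBCCACABBCBBCBBCBBCCACABBCBBCBBCBBCBBCCCCBBCCCCCACABBC  (len 2871)

390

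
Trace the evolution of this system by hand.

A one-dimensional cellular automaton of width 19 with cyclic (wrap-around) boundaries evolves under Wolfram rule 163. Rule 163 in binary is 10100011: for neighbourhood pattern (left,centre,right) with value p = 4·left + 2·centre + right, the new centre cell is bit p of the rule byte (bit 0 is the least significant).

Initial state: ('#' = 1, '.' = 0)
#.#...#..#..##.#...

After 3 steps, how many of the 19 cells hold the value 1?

0) #.#...#..#..##.#...
1) .#..##..#..#..#..##
2) #..#...#..#..#..#..
3) ..#..##..#..#..#..#

7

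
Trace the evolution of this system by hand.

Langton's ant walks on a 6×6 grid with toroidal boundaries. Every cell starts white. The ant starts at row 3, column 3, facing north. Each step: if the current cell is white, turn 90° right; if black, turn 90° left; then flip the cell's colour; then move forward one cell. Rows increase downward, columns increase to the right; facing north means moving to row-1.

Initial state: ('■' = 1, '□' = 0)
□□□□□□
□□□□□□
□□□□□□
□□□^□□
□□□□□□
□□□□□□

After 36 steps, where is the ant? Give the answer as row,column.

1,3

0) □□□□□□
□□□□□□
□□□□□□
□□□^□□
□□□□□□
□□□□□□
1) □□□□□□
□□□□□□
□□□□□□
□□□■>□
□□□□□□
□□□□□□
2) □□□□□□
□□□□□□
□□□□□□
□□□■■□
□□□□v□
□□□□□□
3) □□□□□□
□□□□□□
□□□□□□
□□□■■□
□□□<■□
□□□□□□
4) □□□□□□
□□□□□□
□□□□□□
□□□^■□
□□□■■□
□□□□□□
5) □□□□□□
□□□□□□
□□□□□□
□□<□■□
□□□■■□
□□□□□□
6) □□□□□□
□□□□□□
□□^□□□
□□■□■□
□□□■■□
□□□□□□
7) □□□□□□
□□□□□□
□□■>□□
□□■□■□
□□□■■□
□□□□□□
8) □□□□□□
□□□□□□
□□■■□□
□□■v■□
□□□■■□
□□□□□□
9) □□□□□□
□□□□□□
□□■■□□
□□<■■□
□□□■■□
□□□□□□
10) □□□□□□
□□□□□□
□□■■□□
□□□■■□
□□v■■□
□□□□□□
11) □□□□□□
□□□□□□
□□■■□□
□□□■■□
□<■■■□
□□□□□□
12) □□□□□□
□□□□□□
□□■■□□
□^□■■□
□■■■■□
□□□□□□
13) □□□□□□
□□□□□□
□□■■□□
□■>■■□
□■■■■□
□□□□□□
14) □□□□□□
□□□□□□
□□■■□□
□■■■■□
□■v■■□
□□□□□□
15) □□□□□□
□□□□□□
□□■■□□
□■■■■□
□■□>■□
□□□□□□
16) □□□□□□
□□□□□□
□□■■□□
□■■^■□
□■□□■□
□□□□□□
17) □□□□□□
□□□□□□
□□■■□□
□■<□■□
□■□□■□
□□□□□□
18) □□□□□□
□□□□□□
□□■■□□
□■□□■□
□■v□■□
□□□□□□
19) □□□□□□
□□□□□□
□□■■□□
□■□□■□
□<■□■□
□□□□□□
20) □□□□□□
□□□□□□
□□■■□□
□■□□■□
□□■□■□
□v□□□□
21) □□□□□□
□□□□□□
□□■■□□
□■□□■□
□□■□■□
<■□□□□
22) □□□□□□
□□□□□□
□□■■□□
□■□□■□
^□■□■□
■■□□□□
23) □□□□□□
□□□□□□
□□■■□□
□■□□■□
■>■□■□
■■□□□□
24) □□□□□□
□□□□□□
□□■■□□
□■□□■□
■■■□■□
■v□□□□
25) □□□□□□
□□□□□□
□□■■□□
□■□□■□
■■■□■□
■□>□□□
26) □□v□□□
□□□□□□
□□■■□□
□■□□■□
■■■□■□
■□■□□□
27) □<■□□□
□□□□□□
□□■■□□
□■□□■□
■■■□■□
■□■□□□
28) □■■□□□
□□□□□□
□□■■□□
□■□□■□
■■■□■□
■^■□□□
29) □■■□□□
□□□□□□
□□■■□□
□■□□■□
■■■□■□
■■>□□□
30) □■■□□□
□□□□□□
□□■■□□
□■□□■□
■■^□■□
■■□□□□
31) □■■□□□
□□□□□□
□□■■□□
□■□□■□
■<□□■□
■■□□□□
32) □■■□□□
□□□□□□
□□■■□□
□■□□■□
■□□□■□
■v□□□□
33) □■■□□□
□□□□□□
□□■■□□
□■□□■□
■□□□■□
■□>□□□
34) □■v□□□
□□□□□□
□□■■□□
□■□□■□
■□□□■□
■□■□□□
35) □■□>□□
□□□□□□
□□■■□□
□■□□■□
■□□□■□
■□■□□□
36) □■□■□□
□□□v□□
□□■■□□
□■□□■□
■□□□■□
■□■□□□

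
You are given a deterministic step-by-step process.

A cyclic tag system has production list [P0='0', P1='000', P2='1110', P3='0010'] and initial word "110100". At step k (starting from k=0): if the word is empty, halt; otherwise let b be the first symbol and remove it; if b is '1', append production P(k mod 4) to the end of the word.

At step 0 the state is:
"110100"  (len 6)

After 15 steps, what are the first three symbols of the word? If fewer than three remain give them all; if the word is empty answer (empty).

t=0: "110100"  (len 6)
t=1: "101000"  (len 6)
t=2: "01000000"  (len 8)
t=3: "1000000"  (len 7)
t=4: "0000000010"  (len 10)
t=5: "000000010"  (len 9)
t=6: "00000010"  (len 8)
t=7: "0000010"  (len 7)
t=8: "000010"  (len 6)
t=9: "00010"  (len 5)
t=10: "0010"  (len 4)
t=11: "010"  (len 3)
t=12: "10"  (len 2)
t=13: "00"  (len 2)
t=14: "0"  (len 1)
t=15: (halted — word empty)

(empty)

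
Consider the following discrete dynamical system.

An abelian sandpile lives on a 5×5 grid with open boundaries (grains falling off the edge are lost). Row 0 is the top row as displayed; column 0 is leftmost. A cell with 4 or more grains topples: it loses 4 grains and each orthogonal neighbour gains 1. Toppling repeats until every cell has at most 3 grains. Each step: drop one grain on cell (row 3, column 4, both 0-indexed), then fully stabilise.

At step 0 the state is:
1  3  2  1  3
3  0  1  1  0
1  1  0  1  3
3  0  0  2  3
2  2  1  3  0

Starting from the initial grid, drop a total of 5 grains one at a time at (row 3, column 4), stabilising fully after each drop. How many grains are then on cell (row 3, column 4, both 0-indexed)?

t=0: 1  3  2  1  3
3  0  1  1  0
1  1  0  1  3
3  0  0  2  3
2  2  1  3  0
t=1: 1  3  2  1  3
3  0  1  1  1
1  1  0  2  0
3  0  0  3  1
2  2  1  3  1
t=2: 1  3  2  1  3
3  0  1  1  1
1  1  0  2  0
3  0  0  3  2
2  2  1  3  1
t=3: 1  3  2  1  3
3  0  1  1  1
1  1  0  2  0
3  0  0  3  3
2  2  1  3  1
t=4: 1  3  2  1  3
3  0  1  1  1
1  1  0  3  1
3  0  1  1  1
2  2  2  0  3
t=5: 1  3  2  1  3
3  0  1  1  1
1  1  0  3  1
3  0  1  1  2
2  2  2  0  3

2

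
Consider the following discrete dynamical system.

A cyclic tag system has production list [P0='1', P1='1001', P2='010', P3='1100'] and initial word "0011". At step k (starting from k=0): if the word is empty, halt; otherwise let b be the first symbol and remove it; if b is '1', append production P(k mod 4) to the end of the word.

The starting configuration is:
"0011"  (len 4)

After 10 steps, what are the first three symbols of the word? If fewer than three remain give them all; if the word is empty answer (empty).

gen 0: "0011"  (len 4)
gen 1: "011"  (len 3)
gen 2: "11"  (len 2)
gen 3: "1010"  (len 4)
gen 4: "0101100"  (len 7)
gen 5: "101100"  (len 6)
gen 6: "011001001"  (len 9)
gen 7: "11001001"  (len 8)
gen 8: "10010011100"  (len 11)
gen 9: "00100111001"  (len 11)
gen 10: "0100111001"  (len 10)

010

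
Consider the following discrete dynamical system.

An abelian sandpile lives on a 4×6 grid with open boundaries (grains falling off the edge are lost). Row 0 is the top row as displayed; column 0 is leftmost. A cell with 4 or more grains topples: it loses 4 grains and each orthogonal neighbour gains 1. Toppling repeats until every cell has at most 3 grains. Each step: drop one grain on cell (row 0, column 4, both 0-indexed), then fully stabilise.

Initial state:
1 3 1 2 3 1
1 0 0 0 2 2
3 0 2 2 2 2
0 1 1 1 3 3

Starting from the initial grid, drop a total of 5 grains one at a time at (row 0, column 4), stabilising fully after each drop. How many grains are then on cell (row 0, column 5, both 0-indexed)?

t=0: 1 3 1 2 3 1
1 0 0 0 2 2
3 0 2 2 2 2
0 1 1 1 3 3
t=1: 1 3 1 3 0 2
1 0 0 0 3 2
3 0 2 2 2 2
0 1 1 1 3 3
t=2: 1 3 1 3 1 2
1 0 0 0 3 2
3 0 2 2 2 2
0 1 1 1 3 3
t=3: 1 3 1 3 2 2
1 0 0 0 3 2
3 0 2 2 2 2
0 1 1 1 3 3
t=4: 1 3 1 3 3 2
1 0 0 0 3 2
3 0 2 2 2 2
0 1 1 1 3 3
t=5: 1 3 2 0 2 3
1 0 0 2 0 3
3 0 2 2 3 2
0 1 1 1 3 3

3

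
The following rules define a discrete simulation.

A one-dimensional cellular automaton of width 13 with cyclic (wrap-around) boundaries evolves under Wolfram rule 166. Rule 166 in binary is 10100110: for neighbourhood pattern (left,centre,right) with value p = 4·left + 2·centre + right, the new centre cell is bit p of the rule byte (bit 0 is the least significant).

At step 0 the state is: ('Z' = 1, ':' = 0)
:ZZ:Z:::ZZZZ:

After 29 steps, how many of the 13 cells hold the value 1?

t=0: :ZZ:Z:::ZZZZ:
t=1: Z::ZZ::Z:ZZ::
t=2: Z:Z:::ZZZ:::Z
t=3: :ZZ::Z:Z:::Z:
t=4: Z:::ZZZZ::ZZ:
t=5: Z::Z:ZZ::Z::Z
t=6: ::ZZZ:::ZZ:Z:
t=7: :Z:Z:::Z::ZZ:
t=8: ZZZZ::ZZ:Z:::
t=9: :ZZ::Z::ZZ::Z
t=10: Z:::ZZ:Z:::ZZ
t=11: :::Z::ZZ::Z:Z
t=12: ::ZZ:Z:::ZZZZ
t=13: :Z::ZZ::Z:ZZ:
t=14: ZZ:Z:::ZZZ:::
t=15: ::ZZ::Z:Z:::Z
t=16: :Z:::ZZZZ::ZZ
t=17: ZZ::Z:ZZ::Z::
t=18: :::ZZZ:::ZZ:Z
t=19: ::Z:Z:::Z::ZZ
t=20: :ZZZZ::ZZ:Z::
t=21: Z:ZZ::Z::ZZ::
t=22: ZZ:::ZZ:Z:::Z
t=23: Z:::Z::ZZ::Z:
t=24: Z::ZZ:Z:::ZZZ
t=25: ::Z::ZZ::Z:ZZ
t=26: :ZZ:Z:::ZZZ::
t=27: Z::ZZ::Z:Z:::
t=28: Z:Z:::ZZZZ::Z
t=29: :ZZ::Z:ZZ::Z:

6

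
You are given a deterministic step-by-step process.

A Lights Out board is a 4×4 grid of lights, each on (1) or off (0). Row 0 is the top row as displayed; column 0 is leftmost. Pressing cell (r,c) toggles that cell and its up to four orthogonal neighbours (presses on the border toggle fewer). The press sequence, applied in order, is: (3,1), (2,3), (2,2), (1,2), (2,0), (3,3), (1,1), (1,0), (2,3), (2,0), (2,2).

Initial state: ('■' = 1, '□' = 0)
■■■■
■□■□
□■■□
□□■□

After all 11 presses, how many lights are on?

step 0: ■■■■
■□■□
□■■□
□□■□
step 1: ■■■■
■□■□
□□■□
■■□□
step 2: ■■■■
■□■■
□□□■
■■□■
step 3: ■■■■
■□□■
□■■□
■■■■
step 4: ■■□■
■■■□
□■□□
■■■■
step 5: ■■□■
□■■□
■□□□
□■■■
step 6: ■■□■
□■■□
■□□■
□■□□
step 7: ■□□■
■□□□
■■□■
□■□□
step 8: □□□■
□■□□
□■□■
□■□□
step 9: □□□■
□■□■
□■■□
□■□■
step 10: □□□■
■■□■
■□■□
■■□■
step 11: □□□■
■■■■
■■□■
■■■■

12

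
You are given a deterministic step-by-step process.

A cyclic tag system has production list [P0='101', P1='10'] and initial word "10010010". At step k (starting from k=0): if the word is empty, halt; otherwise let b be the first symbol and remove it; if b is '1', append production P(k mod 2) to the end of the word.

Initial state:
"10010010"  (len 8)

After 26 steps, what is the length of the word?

18

t=0: "10010010"  (len 8)
t=1: "0010010101"  (len 10)
t=2: "010010101"  (len 9)
t=3: "10010101"  (len 8)
t=4: "001010110"  (len 9)
t=5: "01010110"  (len 8)
t=6: "1010110"  (len 7)
t=7: "010110101"  (len 9)
t=8: "10110101"  (len 8)
t=9: "0110101101"  (len 10)
t=10: "110101101"  (len 9)
t=11: "10101101101"  (len 11)
t=12: "010110110110"  (len 12)
t=13: "10110110110"  (len 11)
t=14: "011011011010"  (len 12)
t=15: "11011011010"  (len 11)
t=16: "101101101010"  (len 12)
t=17: "01101101010101"  (len 14)
t=18: "1101101010101"  (len 13)
t=19: "101101010101101"  (len 15)
t=20: "0110101010110110"  (len 16)
t=21: "110101010110110"  (len 15)
t=22: "1010101011011010"  (len 16)
t=23: "010101011011010101"  (len 18)
t=24: "10101011011010101"  (len 17)
t=25: "0101011011010101101"  (len 19)
t=26: "101011011010101101"  (len 18)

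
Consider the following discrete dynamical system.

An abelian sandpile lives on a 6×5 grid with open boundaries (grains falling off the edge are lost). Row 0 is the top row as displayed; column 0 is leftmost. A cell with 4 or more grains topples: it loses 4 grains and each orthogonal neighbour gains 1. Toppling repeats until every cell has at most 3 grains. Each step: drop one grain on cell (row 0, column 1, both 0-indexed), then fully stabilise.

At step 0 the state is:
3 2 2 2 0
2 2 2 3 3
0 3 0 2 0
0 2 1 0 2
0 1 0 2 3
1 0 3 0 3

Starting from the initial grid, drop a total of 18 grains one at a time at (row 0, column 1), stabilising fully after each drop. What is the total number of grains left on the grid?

47

step 0: 3 2 2 2 0
2 2 2 3 3
0 3 0 2 0
0 2 1 0 2
0 1 0 2 3
1 0 3 0 3
step 1: 3 3 2 2 0
2 2 2 3 3
0 3 0 2 0
0 2 1 0 2
0 1 0 2 3
1 0 3 0 3
step 2: 0 1 3 2 0
3 3 2 3 3
0 3 0 2 0
0 2 1 0 2
0 1 0 2 3
1 0 3 0 3
step 3: 0 2 3 2 0
3 3 2 3 3
0 3 0 2 0
0 2 1 0 2
0 1 0 2 3
1 0 3 0 3
step 4: 0 3 3 2 0
3 3 2 3 3
0 3 0 2 0
0 2 1 0 2
0 1 0 2 3
1 0 3 0 3
step 5: 2 2 2 0 2
0 3 1 2 0
2 0 2 3 1
0 3 1 0 2
0 1 0 2 3
1 0 3 0 3
step 6: 2 3 2 0 2
0 3 1 2 0
2 0 2 3 1
0 3 1 0 2
0 1 0 2 3
1 0 3 0 3
step 7: 3 1 3 0 2
1 0 2 2 0
2 1 2 3 1
0 3 1 0 2
0 1 0 2 3
1 0 3 0 3
step 8: 3 2 3 0 2
1 0 2 2 0
2 1 2 3 1
0 3 1 0 2
0 1 0 2 3
1 0 3 0 3
step 9: 3 3 3 0 2
1 0 2 2 0
2 1 2 3 1
0 3 1 0 2
0 1 0 2 3
1 0 3 0 3
step 10: 0 2 0 1 2
2 1 3 2 0
2 1 2 3 1
0 3 1 0 2
0 1 0 2 3
1 0 3 0 3
step 11: 0 3 0 1 2
2 1 3 2 0
2 1 2 3 1
0 3 1 0 2
0 1 0 2 3
1 0 3 0 3
step 12: 1 0 1 1 2
2 2 3 2 0
2 1 2 3 1
0 3 1 0 2
0 1 0 2 3
1 0 3 0 3
step 13: 1 1 1 1 2
2 2 3 2 0
2 1 2 3 1
0 3 1 0 2
0 1 0 2 3
1 0 3 0 3
step 14: 1 2 1 1 2
2 2 3 2 0
2 1 2 3 1
0 3 1 0 2
0 1 0 2 3
1 0 3 0 3
step 15: 1 3 1 1 2
2 2 3 2 0
2 1 2 3 1
0 3 1 0 2
0 1 0 2 3
1 0 3 0 3
step 16: 2 0 2 1 2
2 3 3 2 0
2 1 2 3 1
0 3 1 0 2
0 1 0 2 3
1 0 3 0 3
step 17: 2 1 2 1 2
2 3 3 2 0
2 1 2 3 1
0 3 1 0 2
0 1 0 2 3
1 0 3 0 3
step 18: 2 2 2 1 2
2 3 3 2 0
2 1 2 3 1
0 3 1 0 2
0 1 0 2 3
1 0 3 0 3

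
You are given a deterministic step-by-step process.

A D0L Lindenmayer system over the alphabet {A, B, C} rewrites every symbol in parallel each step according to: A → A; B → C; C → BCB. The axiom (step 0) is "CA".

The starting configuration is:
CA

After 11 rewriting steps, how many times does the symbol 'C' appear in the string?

1365

0) CA
1) BCBA
2) CBCBCA
3) BCBCBCBCBCBA
4) CBCBCBCBCBCBCBCBCBCBCA
5) BCBCBCBCBCBCBCBCBCBCBCBCBCBCBCBCBCBCBCBCBCBA
6) CBCBCBCBCBCBCBCBCBCBCBCBCBCBCBCBCBCBCBCBCBCBCBCBCBCBCBCBCBCBCBCBCBCBCBCBCBCBCBCBCBCBCA
7) BCBCBCBCBCBCBCBCBCBCBCBCBCBCBCBCBCBCBCBCBCBCBCBCBCBCBCBCBC…BCBCBCBCBCBCBCBCBCBCBCBCBCBCBCBCBCBCBCBCBCBCBCBCBCBCBCBCBA  (len 172)
8) CBCBCBCBCBCBCBCBCBCBCBCBCBCBCBCBCBCBCBCBCBCBCBCBCBCBCBCBCB…CBCBCBCBCBCBCBCBCBCBCBCBCBCBCBCBCBCBCBCBCBCBCBCBCBCBCBCBCA  (len 342)
9) BCBCBCBCBCBCBCBCBCBCBCBCBCBCBCBCBCBCBCBCBCBCBCBCBCBCBCBCBC…BCBCBCBCBCBCBCBCBCBCBCBCBCBCBCBCBCBCBCBCBCBCBCBCBCBCBCBCBA  (len 684)
10) CBCBCBCBCBCBCBCBCBCBCBCBCBCBCBCBCBCBCBCBCBCBCBCBCBCBCBCBCB…CBCBCBCBCBCBCBCBCBCBCBCBCBCBCBCBCBCBCBCBCBCBCBCBCBCBCBCBCA  (len 1366)
11) BCBCBCBCBCBCBCBCBCBCBCBCBCBCBCBCBCBCBCBCBCBCBCBCBCBCBCBCBC…BCBCBCBCBCBCBCBCBCBCBCBCBCBCBCBCBCBCBCBCBCBCBCBCBCBCBCBCBA  (len 2732)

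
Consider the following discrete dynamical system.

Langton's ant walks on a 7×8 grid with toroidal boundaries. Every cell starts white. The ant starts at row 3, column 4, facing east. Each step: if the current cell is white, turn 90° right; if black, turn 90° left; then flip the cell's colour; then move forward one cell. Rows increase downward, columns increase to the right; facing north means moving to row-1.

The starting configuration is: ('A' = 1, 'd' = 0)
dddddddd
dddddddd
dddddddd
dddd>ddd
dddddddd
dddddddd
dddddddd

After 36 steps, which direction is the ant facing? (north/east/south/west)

t=0: dddddddd
dddddddd
dddddddd
dddd>ddd
dddddddd
dddddddd
dddddddd
t=1: dddddddd
dddddddd
dddddddd
ddddAddd
ddddvddd
dddddddd
dddddddd
t=2: dddddddd
dddddddd
dddddddd
ddddAddd
ddd<Addd
dddddddd
dddddddd
t=3: dddddddd
dddddddd
dddddddd
ddd^Addd
dddAAddd
dddddddd
dddddddd
t=4: dddddddd
dddddddd
dddddddd
dddA>ddd
dddAAddd
dddddddd
dddddddd
t=5: dddddddd
dddddddd
dddd^ddd
dddAdddd
dddAAddd
dddddddd
dddddddd
t=6: dddddddd
dddddddd
ddddA>dd
dddAdddd
dddAAddd
dddddddd
dddddddd
t=7: dddddddd
dddddddd
ddddAAdd
dddAdvdd
dddAAddd
dddddddd
dddddddd
t=8: dddddddd
dddddddd
ddddAAdd
dddA<Add
dddAAddd
dddddddd
dddddddd
t=9: dddddddd
dddddddd
dddd^Add
dddAAAdd
dddAAddd
dddddddd
dddddddd
t=10: dddddddd
dddddddd
ddd<dAdd
dddAAAdd
dddAAddd
dddddddd
dddddddd
t=11: dddddddd
ddd^dddd
dddAdAdd
dddAAAdd
dddAAddd
dddddddd
dddddddd
t=12: dddddddd
dddA>ddd
dddAdAdd
dddAAAdd
dddAAddd
dddddddd
dddddddd
t=13: dddddddd
dddAAddd
dddAvAdd
dddAAAdd
dddAAddd
dddddddd
dddddddd
t=14: dddddddd
dddAAddd
ddd<AAdd
dddAAAdd
dddAAddd
dddddddd
dddddddd
t=15: dddddddd
dddAAddd
ddddAAdd
dddvAAdd
dddAAddd
dddddddd
dddddddd
t=16: dddddddd
dddAAddd
ddddAAdd
dddd>Add
dddAAddd
dddddddd
dddddddd
t=17: dddddddd
dddAAddd
dddd^Add
dddddAdd
dddAAddd
dddddddd
dddddddd
t=18: dddddddd
dddAAddd
ddd<dAdd
dddddAdd
dddAAddd
dddddddd
dddddddd
t=19: dddddddd
ddd^Addd
dddAdAdd
dddddAdd
dddAAddd
dddddddd
dddddddd
t=20: dddddddd
dd<dAddd
dddAdAdd
dddddAdd
dddAAddd
dddddddd
dddddddd
t=21: dd^ddddd
ddAdAddd
dddAdAdd
dddddAdd
dddAAddd
dddddddd
dddddddd
t=22: ddA>dddd
ddAdAddd
dddAdAdd
dddddAdd
dddAAddd
dddddddd
dddddddd
t=23: ddAAdddd
ddAvAddd
dddAdAdd
dddddAdd
dddAAddd
dddddddd
dddddddd
t=24: ddAAdddd
dd<AAddd
dddAdAdd
dddddAdd
dddAAddd
dddddddd
dddddddd
t=25: ddAAdddd
dddAAddd
ddvAdAdd
dddddAdd
dddAAddd
dddddddd
dddddddd
t=26: ddAAdddd
dddAAddd
d<AAdAdd
dddddAdd
dddAAddd
dddddddd
dddddddd
t=27: ddAAdddd
d^dAAddd
dAAAdAdd
dddddAdd
dddAAddd
dddddddd
dddddddd
t=28: ddAAdddd
dA>AAddd
dAAAdAdd
dddddAdd
dddAAddd
dddddddd
dddddddd
t=29: ddAAdddd
dAAAAddd
dAvAdAdd
dddddAdd
dddAAddd
dddddddd
dddddddd
t=30: ddAAdddd
dAAAAddd
dAd>dAdd
dddddAdd
dddAAddd
dddddddd
dddddddd
t=31: ddAAdddd
dAA^Addd
dAdddAdd
dddddAdd
dddAAddd
dddddddd
dddddddd
t=32: ddAAdddd
dA<dAddd
dAdddAdd
dddddAdd
dddAAddd
dddddddd
dddddddd
t=33: ddAAdddd
dAddAddd
dAvddAdd
dddddAdd
dddAAddd
dddddddd
dddddddd
t=34: ddAAdddd
dAddAddd
d<AddAdd
dddddAdd
dddAAddd
dddddddd
dddddddd
t=35: ddAAdddd
dAddAddd
ddAddAdd
dvdddAdd
dddAAddd
dddddddd
dddddddd
t=36: ddAAdddd
dAddAddd
ddAddAdd
<AdddAdd
dddAAddd
dddddddd
dddddddd

west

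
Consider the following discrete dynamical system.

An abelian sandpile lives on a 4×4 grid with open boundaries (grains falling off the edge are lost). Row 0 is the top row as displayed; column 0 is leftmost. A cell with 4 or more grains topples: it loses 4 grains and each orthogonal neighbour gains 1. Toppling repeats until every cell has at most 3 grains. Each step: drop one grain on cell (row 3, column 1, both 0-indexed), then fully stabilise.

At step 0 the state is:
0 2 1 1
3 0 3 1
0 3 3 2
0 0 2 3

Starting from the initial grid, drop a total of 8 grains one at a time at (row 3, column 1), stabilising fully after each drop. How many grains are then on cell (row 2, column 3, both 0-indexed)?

t=0: 0 2 1 1
3 0 3 1
0 3 3 2
0 0 2 3
t=1: 0 2 1 1
3 0 3 1
0 3 3 2
0 1 2 3
t=2: 0 2 1 1
3 0 3 1
0 3 3 2
0 2 2 3
t=3: 0 2 1 1
3 0 3 1
0 3 3 2
0 3 2 3
t=4: 0 2 2 1
3 2 0 3
1 1 3 0
1 2 1 1
t=5: 0 2 2 1
3 2 0 3
1 1 3 0
1 3 1 1
t=6: 0 2 2 1
3 2 0 3
1 2 3 0
2 0 2 1
t=7: 0 2 2 1
3 2 0 3
1 2 3 0
2 1 2 1
t=8: 0 2 2 1
3 2 0 3
1 2 3 0
2 2 2 1

0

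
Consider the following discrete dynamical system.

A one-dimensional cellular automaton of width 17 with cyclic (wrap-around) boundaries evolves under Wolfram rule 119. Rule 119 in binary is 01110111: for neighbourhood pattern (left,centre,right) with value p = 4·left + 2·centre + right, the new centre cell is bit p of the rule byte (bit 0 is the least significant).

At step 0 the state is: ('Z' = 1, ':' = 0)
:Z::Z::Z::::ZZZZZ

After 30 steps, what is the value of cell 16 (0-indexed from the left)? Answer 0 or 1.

gen 0: :Z::Z::Z::::ZZZZZ
gen 1: ZZZZZZZZZZZZ::::Z
gen 2: :::::::::::ZZZZZ:
gen 3: ZZZZZZZZZZZ::::ZZ
gen 4: ::::::::::ZZZZZ::
gen 5: ZZZZZZZZZZ::::ZZZ
gen 6: :::::::::ZZZZZ:::
gen 7: ZZZZZZZZZ::::ZZZZ
gen 8: ::::::::ZZZZZ::::
gen 9: ZZZZZZZZ::::ZZZZZ
gen 10: :::::::ZZZZZ:::::
gen 11: ZZZZZZZ::::ZZZZZZ
gen 12: ::::::ZZZZZ::::::
gen 13: ZZZZZZ::::ZZZZZZZ
gen 14: :::::ZZZZZ:::::::
gen 15: ZZZZZ::::ZZZZZZZZ
gen 16: ::::ZZZZZ::::::::
gen 17: ZZZZ::::ZZZZZZZZZ
gen 18: :::ZZZZZ:::::::::
gen 19: ZZZ::::ZZZZZZZZZZ
gen 20: ::ZZZZZ::::::::::
gen 21: ZZ::::ZZZZZZZZZZZ
gen 22: :ZZZZZ:::::::::::
gen 23: Z::::ZZZZZZZZZZZZ
gen 24: ZZZZZ::::::::::::
gen 25: ::::ZZZZZZZZZZZZZ
gen 26: ZZZZ::::::::::::Z
gen 27: :::ZZZZZZZZZZZZZ:
gen 28: ZZZ::::::::::::ZZ
gen 29: ::ZZZZZZZZZZZZZ::
gen 30: ZZ::::::::::::ZZZ

1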